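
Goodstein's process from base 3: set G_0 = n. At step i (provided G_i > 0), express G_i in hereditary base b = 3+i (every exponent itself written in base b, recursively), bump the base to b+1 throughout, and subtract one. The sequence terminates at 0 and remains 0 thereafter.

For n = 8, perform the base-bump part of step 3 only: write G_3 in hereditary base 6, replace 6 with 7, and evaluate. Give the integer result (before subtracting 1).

12

G_0 = 8. HB_3(8) = 2·3 + 2. Bump = 10. G_1 = 9.
G_1 = 9. HB_4(9) = 2·4 + 1. Bump = 11. G_2 = 10.
G_2 = 10. HB_5(10) = 2·5. Bump = 12. G_3 = 11.
G_3 = 11. HB_6(11) = 6 + 5. Bump = 12. G_4 = 11.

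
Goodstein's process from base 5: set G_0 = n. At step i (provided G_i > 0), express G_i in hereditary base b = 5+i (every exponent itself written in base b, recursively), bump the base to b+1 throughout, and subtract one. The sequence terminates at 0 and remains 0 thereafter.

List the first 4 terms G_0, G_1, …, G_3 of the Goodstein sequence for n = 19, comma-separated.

19, 21, 23, 25

G_0=19  [base 5] 3·5 + 4  →[5↦6]→  3·6 + 4 = 22  −1 ⇒ G_1=21
G_1=21  [base 6] 3·6 + 3  →[6↦7]→  3·7 + 3 = 24  −1 ⇒ G_2=23
G_2=23  [base 7] 3·7 + 2  →[7↦8]→  3·8 + 2 = 26  −1 ⇒ G_3=25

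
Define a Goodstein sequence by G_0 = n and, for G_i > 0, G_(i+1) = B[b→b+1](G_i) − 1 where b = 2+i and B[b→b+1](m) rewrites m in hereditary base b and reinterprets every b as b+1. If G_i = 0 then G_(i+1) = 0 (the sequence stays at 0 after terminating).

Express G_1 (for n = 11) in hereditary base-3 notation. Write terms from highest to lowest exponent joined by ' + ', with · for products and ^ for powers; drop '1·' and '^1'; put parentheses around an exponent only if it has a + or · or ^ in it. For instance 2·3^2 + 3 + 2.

11 —HB2→ 2^(2 + 1) + 2 + 1 —bump→ 3^(3 + 1) + 3 + 1 = 85 —(−1)→ 84
84 —HB3→ 3^(3 + 1) + 3 —bump→ 4^(4 + 1) + 4 = 1028 —(−1)→ 1027

3^(3 + 1) + 3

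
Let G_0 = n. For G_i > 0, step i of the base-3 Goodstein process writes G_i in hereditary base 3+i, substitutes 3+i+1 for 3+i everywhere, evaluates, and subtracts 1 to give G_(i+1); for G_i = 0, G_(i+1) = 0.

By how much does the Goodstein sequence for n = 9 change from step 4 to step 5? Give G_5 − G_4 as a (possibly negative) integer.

(0) 9|_3 = 3^2 ↦ 4^2|_4 = 16 ⇒ 15
(1) 15|_4 = 3·4 + 3 ↦ 3·5 + 3|_5 = 18 ⇒ 17
(2) 17|_5 = 3·5 + 2 ↦ 3·6 + 2|_6 = 20 ⇒ 19
(3) 19|_6 = 3·6 + 1 ↦ 3·7 + 1|_7 = 22 ⇒ 21
(4) 21|_7 = 3·7 ↦ 3·8|_8 = 24 ⇒ 23

2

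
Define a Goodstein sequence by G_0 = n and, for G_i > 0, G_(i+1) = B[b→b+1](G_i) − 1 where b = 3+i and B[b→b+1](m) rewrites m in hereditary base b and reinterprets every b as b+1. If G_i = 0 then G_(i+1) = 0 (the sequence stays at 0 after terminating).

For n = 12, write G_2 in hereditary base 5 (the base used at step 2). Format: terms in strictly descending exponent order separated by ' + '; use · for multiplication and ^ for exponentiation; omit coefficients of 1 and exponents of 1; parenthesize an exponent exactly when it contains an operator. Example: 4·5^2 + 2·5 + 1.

5^2 + 2

i=0: 12 = 3^2 + 3 (b=3); 3→4: 4^2 + 4 = 20; 20−1 = 19
i=1: 19 = 4^2 + 3 (b=4); 4→5: 5^2 + 3 = 28; 28−1 = 27
i=2: 27 = 5^2 + 2 (b=5); 5→6: 6^2 + 2 = 38; 38−1 = 37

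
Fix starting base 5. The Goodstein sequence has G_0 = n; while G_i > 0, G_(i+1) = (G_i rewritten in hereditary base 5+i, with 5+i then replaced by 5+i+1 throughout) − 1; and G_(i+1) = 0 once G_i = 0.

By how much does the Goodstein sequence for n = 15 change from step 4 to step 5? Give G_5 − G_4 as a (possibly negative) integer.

1

step 0: 15 = 3·5; sub 6 for 5: 3·6; = 18; G_1 = 18−1 = 17
step 1: 17 = 2·6 + 5; sub 7 for 6: 2·7 + 5; = 19; G_2 = 19−1 = 18
step 2: 18 = 2·7 + 4; sub 8 for 7: 2·8 + 4; = 20; G_3 = 20−1 = 19
step 3: 19 = 2·8 + 3; sub 9 for 8: 2·9 + 3; = 21; G_4 = 21−1 = 20
step 4: 20 = 2·9 + 2; sub 10 for 9: 2·10 + 2; = 22; G_5 = 22−1 = 21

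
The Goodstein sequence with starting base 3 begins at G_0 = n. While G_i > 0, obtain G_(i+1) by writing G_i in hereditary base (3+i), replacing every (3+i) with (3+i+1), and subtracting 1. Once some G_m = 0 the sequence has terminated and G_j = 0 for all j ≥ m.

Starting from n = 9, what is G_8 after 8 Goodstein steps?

26

base 3: 9 = 3^2; at 4: 4^2 = 16; next = 15
base 4: 15 = 3·4 + 3; at 5: 3·5 + 3 = 18; next = 17
base 5: 17 = 3·5 + 2; at 6: 3·6 + 2 = 20; next = 19
base 6: 19 = 3·6 + 1; at 7: 3·7 + 1 = 22; next = 21
base 7: 21 = 3·7; at 8: 3·8 = 24; next = 23
base 8: 23 = 2·8 + 7; at 9: 2·9 + 7 = 25; next = 24
base 9: 24 = 2·9 + 6; at 10: 2·10 + 6 = 26; next = 25
base 10: 25 = 2·10 + 5; at 11: 2·11 + 5 = 27; next = 26
base 11: 26 = 2·11 + 4; at 12: 2·12 + 4 = 28; next = 27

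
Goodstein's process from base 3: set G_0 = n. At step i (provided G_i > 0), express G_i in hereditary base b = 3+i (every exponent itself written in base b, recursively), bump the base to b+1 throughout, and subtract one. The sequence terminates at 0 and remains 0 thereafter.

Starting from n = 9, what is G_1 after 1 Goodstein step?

15

step 0: 9 = 3^2; sub 4 for 3: 4^2; = 16; G_1 = 16−1 = 15
step 1: 15 = 3·4 + 3; sub 5 for 4: 3·5 + 3; = 18; G_2 = 18−1 = 17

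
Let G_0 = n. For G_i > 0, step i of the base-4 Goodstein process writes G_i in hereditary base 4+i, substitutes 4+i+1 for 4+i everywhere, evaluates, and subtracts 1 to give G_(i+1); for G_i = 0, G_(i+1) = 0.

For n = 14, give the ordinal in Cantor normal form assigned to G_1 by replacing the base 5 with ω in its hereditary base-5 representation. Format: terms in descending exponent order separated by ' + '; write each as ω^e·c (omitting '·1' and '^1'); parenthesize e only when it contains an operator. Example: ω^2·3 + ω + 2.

G_0 = 14. HB_4(14) = 3·4 + 2. Bump = 17. G_1 = 16.
G_1 = 16. HB_5(16) = 3·5 + 1. Bump = 19. G_2 = 18.

ω·3 + 1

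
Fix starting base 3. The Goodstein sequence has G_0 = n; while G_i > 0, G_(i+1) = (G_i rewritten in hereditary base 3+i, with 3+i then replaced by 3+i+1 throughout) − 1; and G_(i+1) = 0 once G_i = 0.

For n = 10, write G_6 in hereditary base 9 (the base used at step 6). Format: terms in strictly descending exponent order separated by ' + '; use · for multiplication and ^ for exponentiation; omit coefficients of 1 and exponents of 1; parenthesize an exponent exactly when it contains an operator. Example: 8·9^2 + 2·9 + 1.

4·9

G_0 = 10. HB_3(10) = 3^2 + 1. Bump = 17. G_1 = 16.
G_1 = 16. HB_4(16) = 4^2. Bump = 25. G_2 = 24.
G_2 = 24. HB_5(24) = 4·5 + 4. Bump = 28. G_3 = 27.
G_3 = 27. HB_6(27) = 4·6 + 3. Bump = 31. G_4 = 30.
G_4 = 30. HB_7(30) = 4·7 + 2. Bump = 34. G_5 = 33.
G_5 = 33. HB_8(33) = 4·8 + 1. Bump = 37. G_6 = 36.
G_6 = 36. HB_9(36) = 4·9. Bump = 40. G_7 = 39.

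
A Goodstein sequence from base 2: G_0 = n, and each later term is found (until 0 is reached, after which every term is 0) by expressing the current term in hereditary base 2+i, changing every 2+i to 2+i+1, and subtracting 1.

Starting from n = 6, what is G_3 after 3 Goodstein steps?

3125

6 —HB2→ 2^2 + 2 —bump→ 3^3 + 3 = 30 —(−1)→ 29
29 —HB3→ 3^3 + 2 —bump→ 4^4 + 2 = 258 —(−1)→ 257
257 —HB4→ 4^4 + 1 —bump→ 5^5 + 1 = 3126 —(−1)→ 3125
3125 —HB5→ 5^5 —bump→ 6^6 = 46656 —(−1)→ 46655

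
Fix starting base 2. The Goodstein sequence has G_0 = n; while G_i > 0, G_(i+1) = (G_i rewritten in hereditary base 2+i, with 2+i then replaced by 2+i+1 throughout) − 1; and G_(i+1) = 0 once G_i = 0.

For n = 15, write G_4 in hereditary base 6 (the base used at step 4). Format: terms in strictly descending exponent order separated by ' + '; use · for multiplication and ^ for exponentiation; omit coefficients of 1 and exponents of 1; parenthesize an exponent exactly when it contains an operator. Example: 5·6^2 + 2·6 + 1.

step 0: 15 = 2^(2 + 1) + 2^2 + 2 + 1; sub 3 for 2: 3^(3 + 1) + 3^3 + 3 + 1; = 112; G_1 = 112−1 = 111
step 1: 111 = 3^(3 + 1) + 3^3 + 3; sub 4 for 3: 4^(4 + 1) + 4^4 + 4; = 1284; G_2 = 1284−1 = 1283
step 2: 1283 = 4^(4 + 1) + 4^4 + 3; sub 5 for 4: 5^(5 + 1) + 5^5 + 3; = 18753; G_3 = 18753−1 = 18752
step 3: 18752 = 5^(5 + 1) + 5^5 + 2; sub 6 for 5: 6^(6 + 1) + 6^6 + 2; = 326594; G_4 = 326594−1 = 326593
step 4: 326593 = 6^(6 + 1) + 6^6 + 1; sub 7 for 6: 7^(7 + 1) + 7^7 + 1; = 6588345; G_5 = 6588345−1 = 6588344

6^(6 + 1) + 6^6 + 1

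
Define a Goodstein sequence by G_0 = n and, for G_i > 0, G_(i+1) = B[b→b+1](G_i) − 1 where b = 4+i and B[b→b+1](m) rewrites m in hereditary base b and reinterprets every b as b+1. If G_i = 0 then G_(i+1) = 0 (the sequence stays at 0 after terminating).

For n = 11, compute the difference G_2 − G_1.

[0] 11 ≡ 2·4 + 3 (base 4). Lift 5: 13. −1: 12.
[1] 12 ≡ 2·5 + 2 (base 5). Lift 6: 14. −1: 13.

1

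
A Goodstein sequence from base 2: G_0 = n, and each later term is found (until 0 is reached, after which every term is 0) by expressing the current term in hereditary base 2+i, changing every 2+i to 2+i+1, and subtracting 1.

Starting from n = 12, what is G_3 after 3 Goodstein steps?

15685

[0] 12 ≡ 2^(2 + 1) + 2^2 (base 2). Lift 3: 108. −1: 107.
[1] 107 ≡ 3^(3 + 1) + 2·3^2 + 2·3 + 2 (base 3). Lift 4: 1066. −1: 1065.
[2] 1065 ≡ 4^(4 + 1) + 2·4^2 + 2·4 + 1 (base 4). Lift 5: 15686. −1: 15685.
[3] 15685 ≡ 5^(5 + 1) + 2·5^2 + 2·5 (base 5). Lift 6: 280020. −1: 280019.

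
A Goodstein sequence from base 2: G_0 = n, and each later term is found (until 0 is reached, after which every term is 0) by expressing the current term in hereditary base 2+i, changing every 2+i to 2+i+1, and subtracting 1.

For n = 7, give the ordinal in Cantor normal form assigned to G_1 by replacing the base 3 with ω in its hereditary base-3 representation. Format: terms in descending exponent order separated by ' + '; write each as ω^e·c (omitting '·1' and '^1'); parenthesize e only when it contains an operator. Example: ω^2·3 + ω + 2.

(0) 7|_2 = 2^2 + 2 + 1 ↦ 3^3 + 3 + 1|_3 = 31 ⇒ 30
(1) 30|_3 = 3^3 + 3 ↦ 4^4 + 4|_4 = 260 ⇒ 259

ω^ω + ω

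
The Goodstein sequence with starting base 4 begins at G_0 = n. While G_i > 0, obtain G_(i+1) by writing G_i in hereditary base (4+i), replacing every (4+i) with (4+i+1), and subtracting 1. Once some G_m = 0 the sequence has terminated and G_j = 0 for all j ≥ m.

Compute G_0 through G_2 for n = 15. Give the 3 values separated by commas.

15, 17, 19

[0] 15 ≡ 3·4 + 3 (base 4). Lift 5: 18. −1: 17.
[1] 17 ≡ 3·5 + 2 (base 5). Lift 6: 20. −1: 19.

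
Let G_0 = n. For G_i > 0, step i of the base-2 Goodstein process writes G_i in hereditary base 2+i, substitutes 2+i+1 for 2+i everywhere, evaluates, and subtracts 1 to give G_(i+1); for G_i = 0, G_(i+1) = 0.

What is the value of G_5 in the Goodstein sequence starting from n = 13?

5765998

base 2: 13 = 2^(2 + 1) + 2^2 + 1; at 3: 3^(3 + 1) + 3^3 + 1 = 109; next = 108
base 3: 108 = 3^(3 + 1) + 3^3; at 4: 4^(4 + 1) + 4^4 = 1280; next = 1279
base 4: 1279 = 4^(4 + 1) + 3·4^3 + 3·4^2 + 3·4 + 3; at 5: 5^(5 + 1) + 3·5^3 + 3·5^2 + 3·5 + 3 = 16093; next = 16092
base 5: 16092 = 5^(5 + 1) + 3·5^3 + 3·5^2 + 3·5 + 2; at 6: 6^(6 + 1) + 3·6^3 + 3·6^2 + 3·6 + 2 = 280712; next = 280711
base 6: 280711 = 6^(6 + 1) + 3·6^3 + 3·6^2 + 3·6 + 1; at 7: 7^(7 + 1) + 3·7^3 + 3·7^2 + 3·7 + 1 = 5765999; next = 5765998
base 7: 5765998 = 7^(7 + 1) + 3·7^3 + 3·7^2 + 3·7; at 8: 8^(8 + 1) + 3·8^3 + 3·8^2 + 3·8 = 134219480; next = 134219479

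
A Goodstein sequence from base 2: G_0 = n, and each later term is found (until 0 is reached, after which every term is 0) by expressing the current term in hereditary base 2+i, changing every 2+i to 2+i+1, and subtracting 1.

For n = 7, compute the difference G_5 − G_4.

776886

G_0 = 7. HB_2(7) = 2^2 + 2 + 1. Bump = 31. G_1 = 30.
G_1 = 30. HB_3(30) = 3^3 + 3. Bump = 260. G_2 = 259.
G_2 = 259. HB_4(259) = 4^4 + 3. Bump = 3128. G_3 = 3127.
G_3 = 3127. HB_5(3127) = 5^5 + 2. Bump = 46658. G_4 = 46657.
G_4 = 46657. HB_6(46657) = 6^6 + 1. Bump = 823544. G_5 = 823543.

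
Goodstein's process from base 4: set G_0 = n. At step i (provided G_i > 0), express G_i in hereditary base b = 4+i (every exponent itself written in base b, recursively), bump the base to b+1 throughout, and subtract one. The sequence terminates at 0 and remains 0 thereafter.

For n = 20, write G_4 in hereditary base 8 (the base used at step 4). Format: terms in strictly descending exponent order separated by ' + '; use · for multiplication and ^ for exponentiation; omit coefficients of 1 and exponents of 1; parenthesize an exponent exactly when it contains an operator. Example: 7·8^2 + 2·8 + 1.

(0) 20|_4 = 4^2 + 4 ↦ 5^2 + 5|_5 = 30 ⇒ 29
(1) 29|_5 = 5^2 + 4 ↦ 6^2 + 4|_6 = 40 ⇒ 39
(2) 39|_6 = 6^2 + 3 ↦ 7^2 + 3|_7 = 52 ⇒ 51
(3) 51|_7 = 7^2 + 2 ↦ 8^2 + 2|_8 = 66 ⇒ 65
(4) 65|_8 = 8^2 + 1 ↦ 9^2 + 1|_9 = 82 ⇒ 81

8^2 + 1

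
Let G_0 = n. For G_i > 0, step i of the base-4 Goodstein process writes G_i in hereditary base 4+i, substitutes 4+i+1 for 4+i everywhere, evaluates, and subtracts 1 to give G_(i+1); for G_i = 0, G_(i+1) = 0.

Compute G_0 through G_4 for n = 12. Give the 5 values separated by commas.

12, 14, 15, 16, 17

G_0 = 12. HB_4(12) = 3·4. Bump = 15. G_1 = 14.
G_1 = 14. HB_5(14) = 2·5 + 4. Bump = 16. G_2 = 15.
G_2 = 15. HB_6(15) = 2·6 + 3. Bump = 17. G_3 = 16.
G_3 = 16. HB_7(16) = 2·7 + 2. Bump = 18. G_4 = 17.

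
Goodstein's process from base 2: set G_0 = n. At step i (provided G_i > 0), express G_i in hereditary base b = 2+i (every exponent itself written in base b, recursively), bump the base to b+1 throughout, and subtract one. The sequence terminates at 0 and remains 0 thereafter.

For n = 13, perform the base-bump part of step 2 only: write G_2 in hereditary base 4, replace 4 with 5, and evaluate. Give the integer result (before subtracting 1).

16093

G_0=13  [base 2] 2^(2 + 1) + 2^2 + 1  →[2↦3]→  3^(3 + 1) + 3^3 + 1 = 109  −1 ⇒ G_1=108
G_1=108  [base 3] 3^(3 + 1) + 3^3  →[3↦4]→  4^(4 + 1) + 4^4 = 1280  −1 ⇒ G_2=1279
G_2=1279  [base 4] 4^(4 + 1) + 3·4^3 + 3·4^2 + 3·4 + 3  →[4↦5]→  5^(5 + 1) + 3·5^3 + 3·5^2 + 3·5 + 3 = 16093  −1 ⇒ G_3=16092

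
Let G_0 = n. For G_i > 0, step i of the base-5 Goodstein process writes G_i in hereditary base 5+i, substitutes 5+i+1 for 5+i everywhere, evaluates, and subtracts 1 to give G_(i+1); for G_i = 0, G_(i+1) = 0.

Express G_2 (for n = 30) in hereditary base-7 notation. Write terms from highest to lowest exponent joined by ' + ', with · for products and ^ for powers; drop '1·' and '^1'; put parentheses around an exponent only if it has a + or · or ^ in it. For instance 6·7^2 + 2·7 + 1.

G_0=30  [base 5] 5^2 + 5  →[5↦6]→  6^2 + 6 = 42  −1 ⇒ G_1=41
G_1=41  [base 6] 6^2 + 5  →[6↦7]→  7^2 + 5 = 54  −1 ⇒ G_2=53
G_2=53  [base 7] 7^2 + 4  →[7↦8]→  8^2 + 4 = 68  −1 ⇒ G_3=67

7^2 + 4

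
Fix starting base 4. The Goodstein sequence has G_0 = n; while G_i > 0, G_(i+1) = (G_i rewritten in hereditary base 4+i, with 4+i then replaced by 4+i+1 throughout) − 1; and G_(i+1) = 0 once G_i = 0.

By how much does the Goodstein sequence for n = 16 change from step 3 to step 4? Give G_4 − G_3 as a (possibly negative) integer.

G_0=16  [base 4] 4^2  →[4↦5]→  5^2 = 25  −1 ⇒ G_1=24
G_1=24  [base 5] 4·5 + 4  →[5↦6]→  4·6 + 4 = 28  −1 ⇒ G_2=27
G_2=27  [base 6] 4·6 + 3  →[6↦7]→  4·7 + 3 = 31  −1 ⇒ G_3=30
G_3=30  [base 7] 4·7 + 2  →[7↦8]→  4·8 + 2 = 34  −1 ⇒ G_4=33

3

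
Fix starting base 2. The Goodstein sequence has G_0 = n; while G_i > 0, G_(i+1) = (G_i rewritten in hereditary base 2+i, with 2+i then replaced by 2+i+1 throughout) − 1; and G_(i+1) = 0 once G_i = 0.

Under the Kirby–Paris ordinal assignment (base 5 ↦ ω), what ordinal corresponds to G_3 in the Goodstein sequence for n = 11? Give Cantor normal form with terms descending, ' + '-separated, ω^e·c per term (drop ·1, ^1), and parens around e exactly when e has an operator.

G_0 = 11. HB_2(11) = 2^(2 + 1) + 2 + 1. Bump = 85. G_1 = 84.
G_1 = 84. HB_3(84) = 3^(3 + 1) + 3. Bump = 1028. G_2 = 1027.
G_2 = 1027. HB_4(1027) = 4^(4 + 1) + 3. Bump = 15628. G_3 = 15627.

ω^(ω + 1) + 2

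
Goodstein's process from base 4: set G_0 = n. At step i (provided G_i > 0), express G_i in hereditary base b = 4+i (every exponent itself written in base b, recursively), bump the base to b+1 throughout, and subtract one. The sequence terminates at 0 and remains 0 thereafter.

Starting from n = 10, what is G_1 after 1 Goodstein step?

11

(0) 10|_4 = 2·4 + 2 ↦ 2·5 + 2|_5 = 12 ⇒ 11
(1) 11|_5 = 2·5 + 1 ↦ 2·6 + 1|_6 = 13 ⇒ 12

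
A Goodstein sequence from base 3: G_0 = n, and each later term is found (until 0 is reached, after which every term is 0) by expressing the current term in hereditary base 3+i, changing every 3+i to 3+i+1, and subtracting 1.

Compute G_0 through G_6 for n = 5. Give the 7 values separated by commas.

[0] 5 ≡ 3 + 2 (base 3). Lift 4: 6. −1: 5.
[1] 5 ≡ 4 + 1 (base 4). Lift 5: 6. −1: 5.
[2] 5 ≡ 5 (base 5). Lift 6: 6. −1: 5.
[3] 5 ≡ 5 (base 6). Lift 7: 5. −1: 4.
[4] 4 ≡ 4 (base 7). Lift 8: 4. −1: 3.
[5] 3 ≡ 3 (base 8). Lift 9: 3. −1: 2.

5, 5, 5, 5, 4, 3, 2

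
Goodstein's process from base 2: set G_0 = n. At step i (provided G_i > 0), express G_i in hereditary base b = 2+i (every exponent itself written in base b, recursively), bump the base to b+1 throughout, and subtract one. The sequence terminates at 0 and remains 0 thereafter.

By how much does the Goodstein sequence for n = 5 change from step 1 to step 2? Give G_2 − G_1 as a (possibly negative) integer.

base 2: 5 = 2^2 + 1; at 3: 3^3 + 1 = 28; next = 27
base 3: 27 = 3^3; at 4: 4^4 = 256; next = 255

228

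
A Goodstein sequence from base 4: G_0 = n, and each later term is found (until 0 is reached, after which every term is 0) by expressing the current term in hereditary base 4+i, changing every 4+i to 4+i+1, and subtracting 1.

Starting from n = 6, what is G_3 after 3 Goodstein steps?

G_0 = 6. HB_4(6) = 4 + 2. Bump = 7. G_1 = 6.
G_1 = 6. HB_5(6) = 5 + 1. Bump = 7. G_2 = 6.
G_2 = 6. HB_6(6) = 6. Bump = 7. G_3 = 6.
G_3 = 6. HB_7(6) = 6. Bump = 6. G_4 = 5.

6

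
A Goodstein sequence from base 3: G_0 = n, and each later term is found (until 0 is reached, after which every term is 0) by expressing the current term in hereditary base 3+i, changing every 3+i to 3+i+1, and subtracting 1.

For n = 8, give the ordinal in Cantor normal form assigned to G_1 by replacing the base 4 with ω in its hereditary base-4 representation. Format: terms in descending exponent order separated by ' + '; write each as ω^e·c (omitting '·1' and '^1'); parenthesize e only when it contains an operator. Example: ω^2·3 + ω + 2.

G_0=8  [base 3] 2·3 + 2  →[3↦4]→  2·4 + 2 = 10  −1 ⇒ G_1=9
G_1=9  [base 4] 2·4 + 1  →[4↦5]→  2·5 + 1 = 11  −1 ⇒ G_2=10

ω·2 + 1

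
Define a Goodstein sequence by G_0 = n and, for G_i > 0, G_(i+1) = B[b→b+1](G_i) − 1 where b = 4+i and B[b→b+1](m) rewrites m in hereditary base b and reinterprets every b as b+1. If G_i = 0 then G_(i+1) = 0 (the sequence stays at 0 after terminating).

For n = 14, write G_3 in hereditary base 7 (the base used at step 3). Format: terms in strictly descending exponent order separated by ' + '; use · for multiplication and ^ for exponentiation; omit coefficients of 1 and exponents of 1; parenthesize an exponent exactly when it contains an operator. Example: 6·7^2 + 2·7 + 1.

2·7 + 6

14 —HB4→ 3·4 + 2 —bump→ 3·5 + 2 = 17 —(−1)→ 16
16 —HB5→ 3·5 + 1 —bump→ 3·6 + 1 = 19 —(−1)→ 18
18 —HB6→ 3·6 —bump→ 3·7 = 21 —(−1)→ 20
20 —HB7→ 2·7 + 6 —bump→ 2·8 + 6 = 22 —(−1)→ 21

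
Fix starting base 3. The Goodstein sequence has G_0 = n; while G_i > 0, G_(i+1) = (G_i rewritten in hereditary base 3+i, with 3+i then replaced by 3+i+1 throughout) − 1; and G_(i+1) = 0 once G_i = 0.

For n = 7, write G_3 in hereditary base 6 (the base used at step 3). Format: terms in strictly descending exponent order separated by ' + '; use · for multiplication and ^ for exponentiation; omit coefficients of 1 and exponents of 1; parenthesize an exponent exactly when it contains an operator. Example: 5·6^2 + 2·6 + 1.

G_0=7  [base 3] 2·3 + 1  →[3↦4]→  2·4 + 1 = 9  −1 ⇒ G_1=8
G_1=8  [base 4] 2·4  →[4↦5]→  2·5 = 10  −1 ⇒ G_2=9
G_2=9  [base 5] 5 + 4  →[5↦6]→  6 + 4 = 10  −1 ⇒ G_3=9

6 + 3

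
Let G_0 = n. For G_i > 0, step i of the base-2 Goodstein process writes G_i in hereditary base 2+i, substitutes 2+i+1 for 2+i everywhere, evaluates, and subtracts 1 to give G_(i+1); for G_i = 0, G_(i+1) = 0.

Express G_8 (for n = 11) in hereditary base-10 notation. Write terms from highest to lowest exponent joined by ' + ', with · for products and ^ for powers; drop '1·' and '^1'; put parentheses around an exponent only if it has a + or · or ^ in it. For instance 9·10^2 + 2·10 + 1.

7·10^10 + 7·10^7 + 7·10^6 + 7·10^5 + 7·10^4 + 7·10^3 + 7·10^2 + 7·10 + 5

i=0: 11 = 2^(2 + 1) + 2 + 1 (b=2); 2→3: 3^(3 + 1) + 3 + 1 = 85; 85−1 = 84
i=1: 84 = 3^(3 + 1) + 3 (b=3); 3→4: 4^(4 + 1) + 4 = 1028; 1028−1 = 1027
i=2: 1027 = 4^(4 + 1) + 3 (b=4); 4→5: 5^(5 + 1) + 3 = 15628; 15628−1 = 15627
i=3: 15627 = 5^(5 + 1) + 2 (b=5); 5→6: 6^(6 + 1) + 2 = 279938; 279938−1 = 279937
i=4: 279937 = 6^(6 + 1) + 1 (b=6); 6→7: 7^(7 + 1) + 1 = 5764802; 5764802−1 = 5764801
i=5: 5764801 = 7^(7 + 1) (b=7); 7→8: 8^(8 + 1) = 134217728; 134217728−1 = 134217727
i=6: 134217727 = 7·8^8 + 7·8^7 + 7·8^6 + 7·8^5 + 7·8^4 + 7·8^3 + 7·8^2 + 7·8 + 7 (b=8); 8→9: 7·9^9 + 7·9^7 + 7·9^6 + 7·9^5 + 7·9^4 + 7·9^3 + 7·9^2 + 7·9 + 7 = 2749609303; 2749609303−1 = 2749609302
i=7: 2749609302 = 7·9^9 + 7·9^7 + 7·9^6 + 7·9^5 + 7·9^4 + 7·9^3 + 7·9^2 + 7·9 + 6 (b=9); 9→10: 7·10^10 + 7·10^7 + 7·10^6 + 7·10^5 + 7·10^4 + 7·10^3 + 7·10^2 + 7·10 + 6 = 70077777776; 70077777776−1 = 70077777775
i=8: 70077777775 = 7·10^10 + 7·10^7 + 7·10^6 + 7·10^5 + 7·10^4 + 7·10^3 + 7·10^2 + 7·10 + 5 (b=10); 10→11: 7·11^11 + 7·11^7 + 7·11^6 + 7·11^5 + 7·11^4 + 7·11^3 + 7·11^2 + 7·11 + 5 = 1997331745491; 1997331745491−1 = 1997331745490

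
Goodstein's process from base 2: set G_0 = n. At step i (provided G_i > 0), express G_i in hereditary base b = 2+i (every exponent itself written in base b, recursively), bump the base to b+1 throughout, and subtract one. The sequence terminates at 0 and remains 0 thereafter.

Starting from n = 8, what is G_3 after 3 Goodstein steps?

base 2: 8 = 2^(2 + 1); at 3: 3^(3 + 1) = 81; next = 80
base 3: 80 = 2·3^3 + 2·3^2 + 2·3 + 2; at 4: 2·4^4 + 2·4^2 + 2·4 + 2 = 554; next = 553
base 4: 553 = 2·4^4 + 2·4^2 + 2·4 + 1; at 5: 2·5^5 + 2·5^2 + 2·5 + 1 = 6311; next = 6310
base 5: 6310 = 2·5^5 + 2·5^2 + 2·5; at 6: 2·6^6 + 2·6^2 + 2·6 = 93396; next = 93395

6310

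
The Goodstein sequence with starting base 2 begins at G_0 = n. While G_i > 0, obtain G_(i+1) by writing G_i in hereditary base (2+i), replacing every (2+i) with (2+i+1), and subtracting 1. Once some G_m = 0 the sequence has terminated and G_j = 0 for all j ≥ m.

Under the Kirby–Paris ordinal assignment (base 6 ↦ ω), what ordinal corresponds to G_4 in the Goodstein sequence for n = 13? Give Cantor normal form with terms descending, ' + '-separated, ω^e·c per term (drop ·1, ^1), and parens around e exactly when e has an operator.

ω^(ω + 1) + ω^3·3 + ω^2·3 + ω·3 + 1

[0] 13 ≡ 2^(2 + 1) + 2^2 + 1 (base 2). Lift 3: 109. −1: 108.
[1] 108 ≡ 3^(3 + 1) + 3^3 (base 3). Lift 4: 1280. −1: 1279.
[2] 1279 ≡ 4^(4 + 1) + 3·4^3 + 3·4^2 + 3·4 + 3 (base 4). Lift 5: 16093. −1: 16092.
[3] 16092 ≡ 5^(5 + 1) + 3·5^3 + 3·5^2 + 3·5 + 2 (base 5). Lift 6: 280712. −1: 280711.
[4] 280711 ≡ 6^(6 + 1) + 3·6^3 + 3·6^2 + 3·6 + 1 (base 6). Lift 7: 5765999. −1: 5765998.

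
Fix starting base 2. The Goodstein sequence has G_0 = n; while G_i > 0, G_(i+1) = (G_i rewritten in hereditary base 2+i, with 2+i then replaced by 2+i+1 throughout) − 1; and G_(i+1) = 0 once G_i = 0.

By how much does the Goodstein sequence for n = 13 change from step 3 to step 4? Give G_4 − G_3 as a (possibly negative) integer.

step 0: 13 = 2^(2 + 1) + 2^2 + 1; sub 3 for 2: 3^(3 + 1) + 3^3 + 1; = 109; G_1 = 109−1 = 108
step 1: 108 = 3^(3 + 1) + 3^3; sub 4 for 3: 4^(4 + 1) + 4^4; = 1280; G_2 = 1280−1 = 1279
step 2: 1279 = 4^(4 + 1) + 3·4^3 + 3·4^2 + 3·4 + 3; sub 5 for 4: 5^(5 + 1) + 3·5^3 + 3·5^2 + 3·5 + 3; = 16093; G_3 = 16093−1 = 16092
step 3: 16092 = 5^(5 + 1) + 3·5^3 + 3·5^2 + 3·5 + 2; sub 6 for 5: 6^(6 + 1) + 3·6^3 + 3·6^2 + 3·6 + 2; = 280712; G_4 = 280712−1 = 280711

264619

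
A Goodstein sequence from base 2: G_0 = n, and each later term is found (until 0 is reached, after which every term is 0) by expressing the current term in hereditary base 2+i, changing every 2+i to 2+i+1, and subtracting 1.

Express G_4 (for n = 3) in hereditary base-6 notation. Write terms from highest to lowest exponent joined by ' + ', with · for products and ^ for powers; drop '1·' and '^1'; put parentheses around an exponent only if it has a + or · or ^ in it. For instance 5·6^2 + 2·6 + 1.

1

(0) 3|_2 = 2 + 1 ↦ 3 + 1|_3 = 4 ⇒ 3
(1) 3|_3 = 3 ↦ 4|_4 = 4 ⇒ 3
(2) 3|_4 = 3 ↦ 3|_5 = 3 ⇒ 2
(3) 2|_5 = 2 ↦ 2|_6 = 2 ⇒ 1
(4) 1|_6 = 1 ↦ 1|_7 = 1 ⇒ 0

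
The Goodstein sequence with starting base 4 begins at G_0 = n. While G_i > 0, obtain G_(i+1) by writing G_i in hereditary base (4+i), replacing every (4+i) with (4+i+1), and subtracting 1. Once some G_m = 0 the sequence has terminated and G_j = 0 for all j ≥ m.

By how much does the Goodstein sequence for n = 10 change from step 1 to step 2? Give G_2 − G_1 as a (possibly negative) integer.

(0) 10|_4 = 2·4 + 2 ↦ 2·5 + 2|_5 = 12 ⇒ 11
(1) 11|_5 = 2·5 + 1 ↦ 2·6 + 1|_6 = 13 ⇒ 12

1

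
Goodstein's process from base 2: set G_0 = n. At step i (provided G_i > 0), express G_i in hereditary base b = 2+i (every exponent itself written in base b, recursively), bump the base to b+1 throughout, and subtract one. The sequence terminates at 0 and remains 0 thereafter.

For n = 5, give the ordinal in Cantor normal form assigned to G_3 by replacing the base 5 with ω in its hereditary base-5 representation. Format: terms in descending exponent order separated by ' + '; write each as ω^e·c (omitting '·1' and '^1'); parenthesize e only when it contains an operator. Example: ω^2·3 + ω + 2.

ω^3·3 + ω^2·3 + ω·3 + 2

base 2: 5 = 2^2 + 1; at 3: 3^3 + 1 = 28; next = 27
base 3: 27 = 3^3; at 4: 4^4 = 256; next = 255
base 4: 255 = 3·4^3 + 3·4^2 + 3·4 + 3; at 5: 3·5^3 + 3·5^2 + 3·5 + 3 = 468; next = 467
base 5: 467 = 3·5^3 + 3·5^2 + 3·5 + 2; at 6: 3·6^3 + 3·6^2 + 3·6 + 2 = 776; next = 775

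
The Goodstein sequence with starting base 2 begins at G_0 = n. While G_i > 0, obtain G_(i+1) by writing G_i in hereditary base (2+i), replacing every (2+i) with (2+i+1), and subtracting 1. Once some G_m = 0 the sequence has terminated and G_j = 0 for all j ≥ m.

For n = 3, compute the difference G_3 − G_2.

-1

G_0 = 3. HB_2(3) = 2 + 1. Bump = 4. G_1 = 3.
G_1 = 3. HB_3(3) = 3. Bump = 4. G_2 = 3.
G_2 = 3. HB_4(3) = 3. Bump = 3. G_3 = 2.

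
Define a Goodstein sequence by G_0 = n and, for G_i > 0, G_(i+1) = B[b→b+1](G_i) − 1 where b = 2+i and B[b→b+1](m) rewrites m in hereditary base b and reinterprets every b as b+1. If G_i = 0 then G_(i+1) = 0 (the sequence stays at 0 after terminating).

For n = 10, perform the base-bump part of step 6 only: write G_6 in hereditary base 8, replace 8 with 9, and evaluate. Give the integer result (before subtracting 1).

10 —HB2→ 2^(2 + 1) + 2 —bump→ 3^(3 + 1) + 3 = 84 —(−1)→ 83
83 —HB3→ 3^(3 + 1) + 2 —bump→ 4^(4 + 1) + 2 = 1026 —(−1)→ 1025
1025 —HB4→ 4^(4 + 1) + 1 —bump→ 5^(5 + 1) + 1 = 15626 —(−1)→ 15625
15625 —HB5→ 5^(5 + 1) —bump→ 6^(6 + 1) = 279936 —(−1)→ 279935
279935 —HB6→ 5·6^6 + 5·6^5 + 5·6^4 + 5·6^3 + 5·6^2 + 5·6 + 5 —bump→ 5·7^7 + 5·7^5 + 5·7^4 + 5·7^3 + 5·7^2 + 5·7 + 5 = 4215755 —(−1)→ 4215754
4215754 —HB7→ 5·7^7 + 5·7^5 + 5·7^4 + 5·7^3 + 5·7^2 + 5·7 + 4 —bump→ 5·8^8 + 5·8^5 + 5·8^4 + 5·8^3 + 5·8^2 + 5·8 + 4 = 84073324 —(−1)→ 84073323
84073323 —HB8→ 5·8^8 + 5·8^5 + 5·8^4 + 5·8^3 + 5·8^2 + 5·8 + 3 —bump→ 5·9^9 + 5·9^5 + 5·9^4 + 5·9^3 + 5·9^2 + 5·9 + 3 = 1937434593 —(−1)→ 1937434592

1937434593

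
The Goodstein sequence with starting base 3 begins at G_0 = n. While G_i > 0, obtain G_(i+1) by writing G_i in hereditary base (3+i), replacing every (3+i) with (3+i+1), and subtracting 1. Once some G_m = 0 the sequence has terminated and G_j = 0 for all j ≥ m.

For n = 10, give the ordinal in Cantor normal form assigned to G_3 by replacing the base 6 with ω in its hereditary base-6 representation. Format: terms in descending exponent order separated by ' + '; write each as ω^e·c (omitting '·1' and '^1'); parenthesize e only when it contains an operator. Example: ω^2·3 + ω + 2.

[0] 10 ≡ 3^2 + 1 (base 3). Lift 4: 17. −1: 16.
[1] 16 ≡ 4^2 (base 4). Lift 5: 25. −1: 24.
[2] 24 ≡ 4·5 + 4 (base 5). Lift 6: 28. −1: 27.
[3] 27 ≡ 4·6 + 3 (base 6). Lift 7: 31. −1: 30.

ω·4 + 3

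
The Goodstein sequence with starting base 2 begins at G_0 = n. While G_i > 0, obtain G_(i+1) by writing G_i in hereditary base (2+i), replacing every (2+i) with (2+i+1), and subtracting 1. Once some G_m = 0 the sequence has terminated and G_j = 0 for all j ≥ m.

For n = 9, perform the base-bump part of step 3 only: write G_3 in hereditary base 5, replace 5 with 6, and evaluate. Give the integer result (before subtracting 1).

140744

step 0: 9 = 2^(2 + 1) + 1; sub 3 for 2: 3^(3 + 1) + 1; = 82; G_1 = 82−1 = 81
step 1: 81 = 3^(3 + 1); sub 4 for 3: 4^(4 + 1); = 1024; G_2 = 1024−1 = 1023
step 2: 1023 = 3·4^4 + 3·4^3 + 3·4^2 + 3·4 + 3; sub 5 for 4: 3·5^5 + 3·5^3 + 3·5^2 + 3·5 + 3; = 9843; G_3 = 9843−1 = 9842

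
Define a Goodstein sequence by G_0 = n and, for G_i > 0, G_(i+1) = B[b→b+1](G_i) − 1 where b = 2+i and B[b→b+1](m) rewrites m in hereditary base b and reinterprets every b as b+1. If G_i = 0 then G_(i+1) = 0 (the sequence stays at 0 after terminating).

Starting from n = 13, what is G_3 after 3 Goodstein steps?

G_0=13  [base 2] 2^(2 + 1) + 2^2 + 1  →[2↦3]→  3^(3 + 1) + 3^3 + 1 = 109  −1 ⇒ G_1=108
G_1=108  [base 3] 3^(3 + 1) + 3^3  →[3↦4]→  4^(4 + 1) + 4^4 = 1280  −1 ⇒ G_2=1279
G_2=1279  [base 4] 4^(4 + 1) + 3·4^3 + 3·4^2 + 3·4 + 3  →[4↦5]→  5^(5 + 1) + 3·5^3 + 3·5^2 + 3·5 + 3 = 16093  −1 ⇒ G_3=16092
G_3=16092  [base 5] 5^(5 + 1) + 3·5^3 + 3·5^2 + 3·5 + 2  →[5↦6]→  6^(6 + 1) + 3·6^3 + 3·6^2 + 3·6 + 2 = 280712  −1 ⇒ G_4=280711

16092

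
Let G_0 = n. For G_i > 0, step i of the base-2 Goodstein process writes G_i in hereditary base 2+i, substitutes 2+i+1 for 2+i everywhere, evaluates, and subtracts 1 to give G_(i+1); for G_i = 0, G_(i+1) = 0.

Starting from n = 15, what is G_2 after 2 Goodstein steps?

1283

step 0: 15 = 2^(2 + 1) + 2^2 + 2 + 1; sub 3 for 2: 3^(3 + 1) + 3^3 + 3 + 1; = 112; G_1 = 112−1 = 111
step 1: 111 = 3^(3 + 1) + 3^3 + 3; sub 4 for 3: 4^(4 + 1) + 4^4 + 4; = 1284; G_2 = 1284−1 = 1283
step 2: 1283 = 4^(4 + 1) + 4^4 + 3; sub 5 for 4: 5^(5 + 1) + 5^5 + 3; = 18753; G_3 = 18753−1 = 18752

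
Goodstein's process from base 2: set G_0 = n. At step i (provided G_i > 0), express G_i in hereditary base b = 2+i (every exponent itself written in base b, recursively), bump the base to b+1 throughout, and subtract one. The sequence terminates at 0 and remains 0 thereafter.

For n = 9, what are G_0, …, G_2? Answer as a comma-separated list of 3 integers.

9, 81, 1023

9 —HB2→ 2^(2 + 1) + 1 —bump→ 3^(3 + 1) + 1 = 82 —(−1)→ 81
81 —HB3→ 3^(3 + 1) —bump→ 4^(4 + 1) = 1024 —(−1)→ 1023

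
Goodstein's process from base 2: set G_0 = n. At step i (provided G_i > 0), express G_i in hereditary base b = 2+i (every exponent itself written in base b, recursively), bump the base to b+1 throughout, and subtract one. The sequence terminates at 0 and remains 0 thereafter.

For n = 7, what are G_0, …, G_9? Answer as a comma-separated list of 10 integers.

step 0: 7 = 2^2 + 2 + 1; sub 3 for 2: 3^3 + 3 + 1; = 31; G_1 = 31−1 = 30
step 1: 30 = 3^3 + 3; sub 4 for 3: 4^4 + 4; = 260; G_2 = 260−1 = 259
step 2: 259 = 4^4 + 3; sub 5 for 4: 5^5 + 3; = 3128; G_3 = 3128−1 = 3127
step 3: 3127 = 5^5 + 2; sub 6 for 5: 6^6 + 2; = 46658; G_4 = 46658−1 = 46657
step 4: 46657 = 6^6 + 1; sub 7 for 6: 7^7 + 1; = 823544; G_5 = 823544−1 = 823543
step 5: 823543 = 7^7; sub 8 for 7: 8^8; = 16777216; G_6 = 16777216−1 = 16777215
step 6: 16777215 = 7·8^7 + 7·8^6 + 7·8^5 + 7·8^4 + 7·8^3 + 7·8^2 + 7·8 + 7; sub 9 for 8: 7·9^7 + 7·9^6 + 7·9^5 + 7·9^4 + 7·9^3 + 7·9^2 + 7·9 + 7; = 37665880; G_7 = 37665880−1 = 37665879
step 7: 37665879 = 7·9^7 + 7·9^6 + 7·9^5 + 7·9^4 + 7·9^3 + 7·9^2 + 7·9 + 6; sub 10 for 9: 7·10^7 + 7·10^6 + 7·10^5 + 7·10^4 + 7·10^3 + 7·10^2 + 7·10 + 6; = 77777776; G_8 = 77777776−1 = 77777775
step 8: 77777775 = 7·10^7 + 7·10^6 + 7·10^5 + 7·10^4 + 7·10^3 + 7·10^2 + 7·10 + 5; sub 11 for 10: 7·11^7 + 7·11^6 + 7·11^5 + 7·11^4 + 7·11^3 + 7·11^2 + 7·11 + 5; = 150051214; G_9 = 150051214−1 = 150051213

7, 30, 259, 3127, 46657, 823543, 16777215, 37665879, 77777775, 150051213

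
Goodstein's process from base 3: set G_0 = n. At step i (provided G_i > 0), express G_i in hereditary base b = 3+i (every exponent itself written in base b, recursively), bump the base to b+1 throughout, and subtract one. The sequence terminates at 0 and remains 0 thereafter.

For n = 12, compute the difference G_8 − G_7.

6

(0) 12|_3 = 3^2 + 3 ↦ 4^2 + 4|_4 = 20 ⇒ 19
(1) 19|_4 = 4^2 + 3 ↦ 5^2 + 3|_5 = 28 ⇒ 27
(2) 27|_5 = 5^2 + 2 ↦ 6^2 + 2|_6 = 38 ⇒ 37
(3) 37|_6 = 6^2 + 1 ↦ 7^2 + 1|_7 = 50 ⇒ 49
(4) 49|_7 = 7^2 ↦ 8^2|_8 = 64 ⇒ 63
(5) 63|_8 = 7·8 + 7 ↦ 7·9 + 7|_9 = 70 ⇒ 69
(6) 69|_9 = 7·9 + 6 ↦ 7·10 + 6|_10 = 76 ⇒ 75
(7) 75|_10 = 7·10 + 5 ↦ 7·11 + 5|_11 = 82 ⇒ 81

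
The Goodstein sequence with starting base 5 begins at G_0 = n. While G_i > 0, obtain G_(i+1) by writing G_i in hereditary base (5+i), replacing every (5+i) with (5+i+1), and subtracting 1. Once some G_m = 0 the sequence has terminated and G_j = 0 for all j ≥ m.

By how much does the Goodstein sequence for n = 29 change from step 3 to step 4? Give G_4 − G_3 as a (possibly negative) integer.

16

step 0: 29 = 5^2 + 4; sub 6 for 5: 6^2 + 4; = 40; G_1 = 40−1 = 39
step 1: 39 = 6^2 + 3; sub 7 for 6: 7^2 + 3; = 52; G_2 = 52−1 = 51
step 2: 51 = 7^2 + 2; sub 8 for 7: 8^2 + 2; = 66; G_3 = 66−1 = 65
step 3: 65 = 8^2 + 1; sub 9 for 8: 9^2 + 1; = 82; G_4 = 82−1 = 81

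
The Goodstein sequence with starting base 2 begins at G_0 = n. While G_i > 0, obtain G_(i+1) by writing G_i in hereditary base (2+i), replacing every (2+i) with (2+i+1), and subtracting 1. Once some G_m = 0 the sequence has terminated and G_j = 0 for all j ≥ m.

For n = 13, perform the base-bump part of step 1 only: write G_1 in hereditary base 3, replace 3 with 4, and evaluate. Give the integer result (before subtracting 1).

1280

G_0 = 13. HB_2(13) = 2^(2 + 1) + 2^2 + 1. Bump = 109. G_1 = 108.
G_1 = 108. HB_3(108) = 3^(3 + 1) + 3^3. Bump = 1280. G_2 = 1279.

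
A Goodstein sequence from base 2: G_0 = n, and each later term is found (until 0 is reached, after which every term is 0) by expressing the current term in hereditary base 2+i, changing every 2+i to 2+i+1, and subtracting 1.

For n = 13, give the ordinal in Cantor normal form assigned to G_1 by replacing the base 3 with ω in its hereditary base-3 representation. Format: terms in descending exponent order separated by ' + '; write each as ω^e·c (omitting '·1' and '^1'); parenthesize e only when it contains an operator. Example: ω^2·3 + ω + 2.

13 —HB2→ 2^(2 + 1) + 2^2 + 1 —bump→ 3^(3 + 1) + 3^3 + 1 = 109 —(−1)→ 108
108 —HB3→ 3^(3 + 1) + 3^3 —bump→ 4^(4 + 1) + 4^4 = 1280 —(−1)→ 1279

ω^(ω + 1) + ω^ω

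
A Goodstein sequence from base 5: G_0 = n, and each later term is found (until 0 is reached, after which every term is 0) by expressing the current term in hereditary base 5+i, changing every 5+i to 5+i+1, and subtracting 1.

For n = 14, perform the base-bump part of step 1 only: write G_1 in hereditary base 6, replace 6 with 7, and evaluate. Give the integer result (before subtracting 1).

17

base 5: 14 = 2·5 + 4; at 6: 2·6 + 4 = 16; next = 15
base 6: 15 = 2·6 + 3; at 7: 2·7 + 3 = 17; next = 16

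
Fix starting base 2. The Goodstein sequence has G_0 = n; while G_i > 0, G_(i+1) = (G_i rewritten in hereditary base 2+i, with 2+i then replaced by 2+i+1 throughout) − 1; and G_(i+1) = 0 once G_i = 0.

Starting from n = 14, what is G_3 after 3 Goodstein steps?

18750

(0) 14|_2 = 2^(2 + 1) + 2^2 + 2 ↦ 3^(3 + 1) + 3^3 + 3|_3 = 111 ⇒ 110
(1) 110|_3 = 3^(3 + 1) + 3^3 + 2 ↦ 4^(4 + 1) + 4^4 + 2|_4 = 1282 ⇒ 1281
(2) 1281|_4 = 4^(4 + 1) + 4^4 + 1 ↦ 5^(5 + 1) + 5^5 + 1|_5 = 18751 ⇒ 18750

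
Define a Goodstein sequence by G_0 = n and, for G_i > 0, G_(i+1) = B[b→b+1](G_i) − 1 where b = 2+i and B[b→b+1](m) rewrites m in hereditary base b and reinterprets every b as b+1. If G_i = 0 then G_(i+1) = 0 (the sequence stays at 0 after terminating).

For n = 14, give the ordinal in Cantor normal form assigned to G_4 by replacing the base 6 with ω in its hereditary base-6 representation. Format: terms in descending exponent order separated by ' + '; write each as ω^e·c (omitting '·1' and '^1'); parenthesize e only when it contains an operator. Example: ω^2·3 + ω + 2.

(0) 14|_2 = 2^(2 + 1) + 2^2 + 2 ↦ 3^(3 + 1) + 3^3 + 3|_3 = 111 ⇒ 110
(1) 110|_3 = 3^(3 + 1) + 3^3 + 2 ↦ 4^(4 + 1) + 4^4 + 2|_4 = 1282 ⇒ 1281
(2) 1281|_4 = 4^(4 + 1) + 4^4 + 1 ↦ 5^(5 + 1) + 5^5 + 1|_5 = 18751 ⇒ 18750
(3) 18750|_5 = 5^(5 + 1) + 5^5 ↦ 6^(6 + 1) + 6^6|_6 = 326592 ⇒ 326591
(4) 326591|_6 = 6^(6 + 1) + 5·6^5 + 5·6^4 + 5·6^3 + 5·6^2 + 5·6 + 5 ↦ 7^(7 + 1) + 5·7^5 + 5·7^4 + 5·7^3 + 5·7^2 + 5·7 + 5|_7 = 5862841 ⇒ 5862840

ω^(ω + 1) + ω^5·5 + ω^4·5 + ω^3·5 + ω^2·5 + ω·5 + 5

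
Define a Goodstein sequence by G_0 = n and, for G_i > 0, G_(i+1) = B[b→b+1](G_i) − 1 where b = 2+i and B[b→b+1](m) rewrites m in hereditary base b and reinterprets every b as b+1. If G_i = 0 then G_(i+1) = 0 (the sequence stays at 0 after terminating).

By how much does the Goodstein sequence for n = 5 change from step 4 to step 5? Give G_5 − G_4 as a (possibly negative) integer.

(0) 5|_2 = 2^2 + 1 ↦ 3^3 + 1|_3 = 28 ⇒ 27
(1) 27|_3 = 3^3 ↦ 4^4|_4 = 256 ⇒ 255
(2) 255|_4 = 3·4^3 + 3·4^2 + 3·4 + 3 ↦ 3·5^3 + 3·5^2 + 3·5 + 3|_5 = 468 ⇒ 467
(3) 467|_5 = 3·5^3 + 3·5^2 + 3·5 + 2 ↦ 3·6^3 + 3·6^2 + 3·6 + 2|_6 = 776 ⇒ 775
(4) 775|_6 = 3·6^3 + 3·6^2 + 3·6 + 1 ↦ 3·7^3 + 3·7^2 + 3·7 + 1|_7 = 1198 ⇒ 1197

422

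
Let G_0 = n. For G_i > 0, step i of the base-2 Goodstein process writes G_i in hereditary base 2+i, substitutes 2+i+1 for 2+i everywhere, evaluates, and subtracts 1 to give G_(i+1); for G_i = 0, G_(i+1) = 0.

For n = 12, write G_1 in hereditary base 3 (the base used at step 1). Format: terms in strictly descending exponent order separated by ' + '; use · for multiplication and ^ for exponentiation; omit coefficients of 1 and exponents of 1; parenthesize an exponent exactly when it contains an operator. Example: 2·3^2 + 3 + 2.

3^(3 + 1) + 2·3^2 + 2·3 + 2

step 0: 12 = 2^(2 + 1) + 2^2; sub 3 for 2: 3^(3 + 1) + 3^3; = 108; G_1 = 108−1 = 107
step 1: 107 = 3^(3 + 1) + 2·3^2 + 2·3 + 2; sub 4 for 3: 4^(4 + 1) + 2·4^2 + 2·4 + 2; = 1066; G_2 = 1066−1 = 1065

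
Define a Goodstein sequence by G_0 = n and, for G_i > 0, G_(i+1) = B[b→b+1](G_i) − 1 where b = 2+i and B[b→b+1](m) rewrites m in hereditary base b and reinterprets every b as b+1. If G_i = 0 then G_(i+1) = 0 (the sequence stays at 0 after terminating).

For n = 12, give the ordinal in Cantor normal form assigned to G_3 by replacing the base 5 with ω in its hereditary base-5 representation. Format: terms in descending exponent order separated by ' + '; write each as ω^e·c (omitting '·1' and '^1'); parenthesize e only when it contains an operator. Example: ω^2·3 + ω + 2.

ω^(ω + 1) + ω^2·2 + ω·2

[0] 12 ≡ 2^(2 + 1) + 2^2 (base 2). Lift 3: 108. −1: 107.
[1] 107 ≡ 3^(3 + 1) + 2·3^2 + 2·3 + 2 (base 3). Lift 4: 1066. −1: 1065.
[2] 1065 ≡ 4^(4 + 1) + 2·4^2 + 2·4 + 1 (base 4). Lift 5: 15686. −1: 15685.
[3] 15685 ≡ 5^(5 + 1) + 2·5^2 + 2·5 (base 5). Lift 6: 280020. −1: 280019.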